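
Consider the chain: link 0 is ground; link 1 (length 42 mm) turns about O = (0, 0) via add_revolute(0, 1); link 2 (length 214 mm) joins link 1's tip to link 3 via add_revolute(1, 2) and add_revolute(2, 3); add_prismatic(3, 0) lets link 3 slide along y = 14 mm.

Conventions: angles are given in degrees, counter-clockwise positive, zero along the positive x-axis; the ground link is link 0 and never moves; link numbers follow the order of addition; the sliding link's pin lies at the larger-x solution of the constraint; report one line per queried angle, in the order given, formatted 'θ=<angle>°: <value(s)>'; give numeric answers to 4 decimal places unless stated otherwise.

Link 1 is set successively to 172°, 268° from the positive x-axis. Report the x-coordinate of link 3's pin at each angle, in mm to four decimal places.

geometry: r = 42 mm, L = 214 mm, e = 14 mm
θ=172°: crank pin P = (r cos θ, r sin θ) = (-41.591259, 5.845270)
θ=172°: h = r sin θ − e = 5.845270 − 14 = -8.154730
θ=172°: x = r cos θ + √(L² − h²) = -41.591259 + 213.844571 = 172.253312
θ=268°: crank pin P = (r cos θ, r sin θ) = (-1.465779, -41.974415)
θ=268°: h = r sin θ − e = -41.974415 − 14 = -55.974415
θ=268°: x = r cos θ + √(L² − h²) = -1.465779 + 206.549909 = 205.084130

θ=172°: 172.2533
θ=268°: 205.0841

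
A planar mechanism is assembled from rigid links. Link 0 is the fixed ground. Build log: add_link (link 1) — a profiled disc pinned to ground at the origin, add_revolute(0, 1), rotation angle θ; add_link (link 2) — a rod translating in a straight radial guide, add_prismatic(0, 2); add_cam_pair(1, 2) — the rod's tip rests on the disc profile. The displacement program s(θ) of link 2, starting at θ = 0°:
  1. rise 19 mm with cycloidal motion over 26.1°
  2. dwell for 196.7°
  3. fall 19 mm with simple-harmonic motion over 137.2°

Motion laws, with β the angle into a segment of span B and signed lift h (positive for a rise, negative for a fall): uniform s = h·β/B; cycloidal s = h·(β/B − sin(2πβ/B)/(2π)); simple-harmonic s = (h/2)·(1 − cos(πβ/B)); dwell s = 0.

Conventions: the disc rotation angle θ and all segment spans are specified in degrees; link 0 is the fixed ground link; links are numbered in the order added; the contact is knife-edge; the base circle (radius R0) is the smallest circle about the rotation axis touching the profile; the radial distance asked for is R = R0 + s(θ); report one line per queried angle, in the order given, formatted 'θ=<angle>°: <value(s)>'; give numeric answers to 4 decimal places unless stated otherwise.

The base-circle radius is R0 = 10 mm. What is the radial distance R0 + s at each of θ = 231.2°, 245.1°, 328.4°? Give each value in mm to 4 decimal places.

seg 1 [0°–26.1°] cycloidal, h=19: full span → s += 19 → s = 19.0000
seg 2 [26.1°–222.8°] dwell: s stays 19.0000
seg 3 [222.8°–360°] simple-harmonic, h=-19: θ=231.2° here. β=8.4, B=137.2. -19/2·(1 − cos(π·0.0612)) = -0.1752 → s = 18.8248
seg 3 [222.8°–360°] simple-harmonic, h=-19: θ=245.1° here. β=22.3, B=137.2. -19/2·(1 − cos(π·0.1625)) = -1.2118 → s = 17.7882
seg 3 [222.8°–360°] simple-harmonic, h=-19: θ=328.4° here. β=105.6, B=137.2. -19/2·(1 − cos(π·0.7697)) = -16.6197 → s = 2.3803
θ=231.2°: R = R0 + s = 10 + 18.8248 = 28.8248
θ=245.1°: R = R0 + s = 10 + 17.7882 = 27.7882
θ=328.4°: R = R0 + s = 10 + 2.3803 = 12.3803

θ=231.2°: 28.8248
θ=245.1°: 27.7882
θ=328.4°: 12.3803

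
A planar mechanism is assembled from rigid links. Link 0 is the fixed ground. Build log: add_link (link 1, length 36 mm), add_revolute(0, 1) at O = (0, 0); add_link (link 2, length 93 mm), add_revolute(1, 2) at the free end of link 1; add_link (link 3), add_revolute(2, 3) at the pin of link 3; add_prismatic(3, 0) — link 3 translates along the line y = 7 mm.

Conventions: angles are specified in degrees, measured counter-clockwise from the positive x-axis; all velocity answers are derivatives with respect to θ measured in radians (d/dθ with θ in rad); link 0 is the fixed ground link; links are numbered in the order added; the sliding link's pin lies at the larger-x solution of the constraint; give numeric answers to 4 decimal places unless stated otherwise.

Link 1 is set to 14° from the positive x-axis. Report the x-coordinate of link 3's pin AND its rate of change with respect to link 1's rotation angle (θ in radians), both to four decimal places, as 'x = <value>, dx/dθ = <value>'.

geometry: r = 36 mm, L = 93 mm, e = 7 mm
crank pin P = (r cos θ, r sin θ) = (34.930646, 8.709188)
h = r sin θ − e = 8.709188 − 7 = 1.709188
x = r cos θ + √(L² − h²) = 34.930646 + 92.984293 = 127.914939
dx/dθ = −r sin θ − h·r cos θ/√(L² − h²) (θ in radians; h = 1.709188) = -9.351265

x = 127.9149, dx/dθ = -9.3513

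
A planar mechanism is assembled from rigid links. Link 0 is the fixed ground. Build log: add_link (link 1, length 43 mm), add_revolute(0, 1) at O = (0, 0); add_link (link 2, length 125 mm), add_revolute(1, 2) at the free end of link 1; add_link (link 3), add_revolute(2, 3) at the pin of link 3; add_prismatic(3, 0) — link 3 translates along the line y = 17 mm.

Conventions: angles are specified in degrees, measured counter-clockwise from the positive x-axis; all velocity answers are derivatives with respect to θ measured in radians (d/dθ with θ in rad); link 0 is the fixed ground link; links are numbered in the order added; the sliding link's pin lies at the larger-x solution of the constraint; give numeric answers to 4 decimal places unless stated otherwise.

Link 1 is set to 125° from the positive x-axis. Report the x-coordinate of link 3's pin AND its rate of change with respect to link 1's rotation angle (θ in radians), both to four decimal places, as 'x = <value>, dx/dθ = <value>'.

geometry: r = 43 mm, L = 125 mm, e = 17 mm
crank pin P = (r cos θ, r sin θ) = (-24.663787, 35.223538)
h = r sin θ − e = 35.223538 − 17 = 18.223538
x = r cos θ + √(L² − h²) = -24.663787 + 123.664476 = 99.000689
dx/dθ = −r sin θ − h·r cos θ/√(L² − h²) (θ in radians; h = 18.223538) = -31.589014

x = 99.0007, dx/dθ = -31.5890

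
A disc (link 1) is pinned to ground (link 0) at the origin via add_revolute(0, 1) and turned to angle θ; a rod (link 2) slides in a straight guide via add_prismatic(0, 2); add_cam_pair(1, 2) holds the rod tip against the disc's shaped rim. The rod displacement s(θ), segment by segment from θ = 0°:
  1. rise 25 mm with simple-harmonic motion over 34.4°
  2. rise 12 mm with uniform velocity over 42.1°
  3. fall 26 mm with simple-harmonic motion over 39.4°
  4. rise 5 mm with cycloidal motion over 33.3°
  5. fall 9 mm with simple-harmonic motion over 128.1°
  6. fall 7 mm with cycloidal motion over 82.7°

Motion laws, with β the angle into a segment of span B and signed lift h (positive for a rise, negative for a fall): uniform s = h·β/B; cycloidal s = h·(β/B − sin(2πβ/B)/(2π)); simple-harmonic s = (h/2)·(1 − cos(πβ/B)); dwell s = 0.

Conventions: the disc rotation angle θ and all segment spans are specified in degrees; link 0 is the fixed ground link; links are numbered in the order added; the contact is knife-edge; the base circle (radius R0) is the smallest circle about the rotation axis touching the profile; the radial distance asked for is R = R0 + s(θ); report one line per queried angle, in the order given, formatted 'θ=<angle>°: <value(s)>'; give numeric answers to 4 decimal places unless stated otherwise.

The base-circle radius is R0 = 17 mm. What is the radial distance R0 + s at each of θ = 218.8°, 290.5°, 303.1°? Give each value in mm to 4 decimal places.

segment 1 (0° to 34.4°, simple-harmonic, h = 25) is passed completely: s = 0.0000 + (25) = 25.0000
segment 2 (34.4° to 76.5°, uniform, h = 12) is passed completely: s = 25.0000 + (12) = 37.0000
segment 3 (76.5° to 115.9°, simple-harmonic, h = -26) is passed completely: s = 37.0000 + (-26) = 11.0000
segment 4 (115.9° to 149.2°, cycloidal, h = 5) is passed completely: s = 11.0000 + (5) = 16.0000
θ = 218.8° falls in segment 5 (149.2° to 277.3°, simple-harmonic, h = -9): β = 218.8 − 149.2 = 69.6°, B = 128.1°; Δs = -9/2·(1 − cos(π·0.5433)) = -5.1106; s = 16.0000 − 5.1106 = 10.8894
segment 5 (149.2° to 277.3°, simple-harmonic, h = -9) is passed completely: s = 16.0000 + (-9) = 7.0000
θ = 290.5° falls in segment 6 (277.3° to 360°, cycloidal, h = -7): β = 290.5 − 277.3 = 13.2°, B = 82.7°; Δs = -7·(0.1596 − sin(2π·0.1596)/(2π)) = -0.1781; s = 7.0000 − 0.1781 = 6.8219
θ = 303.1° falls in segment 6 (277.3° to 360°, cycloidal, h = -7): β = 303.1 − 277.3 = 25.8°, B = 82.7°; Δs = -7·(0.3120 − sin(2π·0.3120)/(2π)) = -1.1531; s = 7.0000 − 1.1531 = 5.8469
θ=218.8°: R = R0 + s = 17 + 10.8894 = 27.8894
θ=290.5°: R = R0 + s = 17 + 6.8219 = 23.8219
θ=303.1°: R = R0 + s = 17 + 5.8469 = 22.8469

θ=218.8°: 27.8894
θ=290.5°: 23.8219
θ=303.1°: 22.8469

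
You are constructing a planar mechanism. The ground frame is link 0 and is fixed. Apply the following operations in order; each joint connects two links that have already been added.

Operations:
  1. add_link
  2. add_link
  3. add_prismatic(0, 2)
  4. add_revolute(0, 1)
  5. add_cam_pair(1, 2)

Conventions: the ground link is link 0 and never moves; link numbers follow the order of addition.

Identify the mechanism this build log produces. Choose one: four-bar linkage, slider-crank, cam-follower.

links: 3 (incl. ground); joints: 1 revolute, 1 prismatic, 1 higher (cam) pair, forming one closed loop
3 links, revolute + prismatic + higher pair in one loop → cam-follower

cam-follower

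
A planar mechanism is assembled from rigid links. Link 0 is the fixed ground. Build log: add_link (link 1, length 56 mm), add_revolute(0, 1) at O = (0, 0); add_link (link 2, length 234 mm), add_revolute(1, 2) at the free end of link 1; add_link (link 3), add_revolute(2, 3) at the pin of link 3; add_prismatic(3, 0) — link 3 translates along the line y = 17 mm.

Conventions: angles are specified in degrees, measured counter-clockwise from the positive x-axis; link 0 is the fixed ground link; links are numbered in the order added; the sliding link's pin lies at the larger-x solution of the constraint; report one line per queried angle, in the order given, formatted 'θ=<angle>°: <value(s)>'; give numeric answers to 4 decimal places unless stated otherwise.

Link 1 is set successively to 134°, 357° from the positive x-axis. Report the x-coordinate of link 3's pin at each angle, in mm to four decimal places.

geometry: r = 56 mm, L = 234 mm, e = 17 mm
θ=134°: crank pin P = (r cos θ, r sin θ) = (-38.900869, 40.283029)
θ=134°: h = r sin θ − e = 40.283029 − 17 = 23.283029
θ=134°: x = r cos θ + √(L² − h²) = -38.900869 + 232.838787 = 193.937918
θ=357°: crank pin P = (r cos θ, r sin θ) = (55.923254, -2.930814)
θ=357°: h = r sin θ − e = -2.930814 − 17 = -19.930814
θ=357°: x = r cos θ + √(L² − h²) = 55.923254 + 233.149657 = 289.072911

θ=134°: 193.9379
θ=357°: 289.0729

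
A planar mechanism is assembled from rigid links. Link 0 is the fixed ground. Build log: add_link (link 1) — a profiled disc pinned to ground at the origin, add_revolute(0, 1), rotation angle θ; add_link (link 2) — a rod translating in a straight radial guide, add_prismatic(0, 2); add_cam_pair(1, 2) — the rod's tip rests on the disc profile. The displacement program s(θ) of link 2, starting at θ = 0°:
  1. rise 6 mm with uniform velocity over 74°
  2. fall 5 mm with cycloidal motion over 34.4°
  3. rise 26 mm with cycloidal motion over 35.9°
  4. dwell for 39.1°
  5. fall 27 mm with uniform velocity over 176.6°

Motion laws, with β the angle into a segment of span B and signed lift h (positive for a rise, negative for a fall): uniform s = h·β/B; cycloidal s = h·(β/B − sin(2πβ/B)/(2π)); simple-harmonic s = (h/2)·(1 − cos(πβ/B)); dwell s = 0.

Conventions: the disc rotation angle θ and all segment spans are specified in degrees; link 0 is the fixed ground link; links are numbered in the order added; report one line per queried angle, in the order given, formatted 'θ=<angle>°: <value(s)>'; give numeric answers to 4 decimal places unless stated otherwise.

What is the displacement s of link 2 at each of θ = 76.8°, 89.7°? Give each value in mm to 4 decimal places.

seg 1 [0°–74°] uniform, h=6: full span → s += 6 → s = 6.0000
seg 2 [74°–108.4°] cycloidal, h=-5: θ=76.8° here. β=2.8, B=34.4. -5·(0.0814 − sin(2π·0.0814)/(2π)) = -0.0175 → s = 5.9825
seg 2 [74°–108.4°] cycloidal, h=-5: θ=89.7° here. β=15.7, B=34.4. -5·(0.4564 − sin(2π·0.4564)/(2π)) = -2.0667 → s = 3.9333

θ=76.8°: 5.9825
θ=89.7°: 3.9333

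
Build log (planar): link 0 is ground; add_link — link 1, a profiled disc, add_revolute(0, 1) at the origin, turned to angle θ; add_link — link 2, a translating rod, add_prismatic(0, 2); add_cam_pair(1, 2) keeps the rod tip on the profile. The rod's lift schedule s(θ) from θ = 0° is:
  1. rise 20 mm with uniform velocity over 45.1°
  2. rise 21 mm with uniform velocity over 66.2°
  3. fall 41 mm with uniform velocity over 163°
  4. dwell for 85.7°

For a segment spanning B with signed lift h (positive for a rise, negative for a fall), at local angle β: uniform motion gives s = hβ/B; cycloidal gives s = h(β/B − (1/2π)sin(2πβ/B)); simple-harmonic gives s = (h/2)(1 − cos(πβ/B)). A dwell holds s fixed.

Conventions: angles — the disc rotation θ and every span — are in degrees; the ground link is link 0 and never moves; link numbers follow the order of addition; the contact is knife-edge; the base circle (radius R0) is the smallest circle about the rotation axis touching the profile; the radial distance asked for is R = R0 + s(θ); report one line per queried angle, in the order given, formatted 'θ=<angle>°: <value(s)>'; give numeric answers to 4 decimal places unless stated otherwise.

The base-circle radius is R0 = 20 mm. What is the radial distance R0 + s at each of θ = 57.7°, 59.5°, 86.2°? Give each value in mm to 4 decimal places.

seg 1 [0°–45.1°] uniform, h=20: full span → s += 20 → s = 20.0000
seg 2 [45.1°–111.3°] uniform, h=21: θ=57.7° here. β=12.6, B=66.2. 21·12.6/66.2 = 3.9970 → s = 23.9970
seg 2 [45.1°–111.3°] uniform, h=21: θ=59.5° here. β=14.4, B=66.2. 21·14.4/66.2 = 4.5680 → s = 24.5680
seg 2 [45.1°–111.3°] uniform, h=21: θ=86.2° here. β=41.1, B=66.2. 21·41.1/66.2 = 13.0378 → s = 33.0378
θ=57.7°: R = R0 + s = 20 + 23.9970 = 43.9970
θ=59.5°: R = R0 + s = 20 + 24.5680 = 44.5680
θ=86.2°: R = R0 + s = 20 + 33.0378 = 53.0378

θ=57.7°: 43.9970
θ=59.5°: 44.5680
θ=86.2°: 53.0378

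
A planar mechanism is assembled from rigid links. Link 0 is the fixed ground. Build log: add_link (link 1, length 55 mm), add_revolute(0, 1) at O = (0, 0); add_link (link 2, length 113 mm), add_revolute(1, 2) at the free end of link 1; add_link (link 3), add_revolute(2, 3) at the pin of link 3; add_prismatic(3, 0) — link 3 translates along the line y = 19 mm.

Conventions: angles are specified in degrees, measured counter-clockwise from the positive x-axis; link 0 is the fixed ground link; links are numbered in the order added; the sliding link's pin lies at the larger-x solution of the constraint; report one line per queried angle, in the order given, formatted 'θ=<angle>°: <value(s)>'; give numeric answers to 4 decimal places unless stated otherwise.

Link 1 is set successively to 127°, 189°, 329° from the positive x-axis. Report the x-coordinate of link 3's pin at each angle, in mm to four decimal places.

geometry: r = 55 mm, L = 113 mm, e = 19 mm
θ=127°: crank pin P = (r cos θ, r sin θ) = (-33.099826, 43.924953)
θ=127°: h = r sin θ − e = 43.924953 − 19 = 24.924953
θ=127°: x = r cos θ + √(L² − h²) = -33.099826 + 110.216817 = 77.116991
θ=189°: crank pin P = (r cos θ, r sin θ) = (-54.322859, -8.603896)
θ=189°: h = r sin θ − e = -8.603896 − 19 = -27.603896
θ=189°: x = r cos θ + √(L² − h²) = -54.322859 + 109.576571 = 55.253712
θ=329°: crank pin P = (r cos θ, r sin θ) = (47.144202, -28.327094)
θ=329°: h = r sin θ − e = -28.327094 − 19 = -47.327094
θ=329°: x = r cos θ + √(L² − h²) = 47.144202 + 102.611628 = 149.755829

θ=127°: 77.1170
θ=189°: 55.2537
θ=329°: 149.7558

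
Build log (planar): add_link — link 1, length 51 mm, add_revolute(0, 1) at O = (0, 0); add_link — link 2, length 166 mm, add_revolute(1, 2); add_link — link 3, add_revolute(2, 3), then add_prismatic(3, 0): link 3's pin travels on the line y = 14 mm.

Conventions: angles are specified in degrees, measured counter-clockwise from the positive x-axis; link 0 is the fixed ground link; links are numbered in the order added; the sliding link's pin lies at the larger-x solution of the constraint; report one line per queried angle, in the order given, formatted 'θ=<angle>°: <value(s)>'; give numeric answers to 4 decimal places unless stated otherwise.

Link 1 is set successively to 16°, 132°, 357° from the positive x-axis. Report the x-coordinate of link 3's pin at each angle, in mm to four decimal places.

geometry: r = 51 mm, L = 166 mm, e = 14 mm
θ=16°: crank pin P = (r cos θ, r sin θ) = (49.024346, 14.057505)
θ=16°: h = r sin θ − e = 14.057505 − 14 = 0.057505
θ=16°: x = r cos θ + √(L² − h²) = 49.024346 + 165.999990 = 215.024337
θ=132°: crank pin P = (r cos θ, r sin θ) = (-34.125661, 37.900386)
θ=132°: h = r sin θ − e = 37.900386 − 14 = 23.900386
θ=132°: x = r cos θ + √(L² − h²) = -34.125661 + 164.270422 = 130.144761
θ=357°: crank pin P = (r cos θ, r sin θ) = (50.930106, -2.669134)
θ=357°: h = r sin θ − e = -2.669134 − 14 = -16.669134
θ=357°: x = r cos θ + √(L² − h²) = 50.930106 + 165.160952 = 216.091058

θ=16°: 215.0243
θ=132°: 130.1448
θ=357°: 216.0911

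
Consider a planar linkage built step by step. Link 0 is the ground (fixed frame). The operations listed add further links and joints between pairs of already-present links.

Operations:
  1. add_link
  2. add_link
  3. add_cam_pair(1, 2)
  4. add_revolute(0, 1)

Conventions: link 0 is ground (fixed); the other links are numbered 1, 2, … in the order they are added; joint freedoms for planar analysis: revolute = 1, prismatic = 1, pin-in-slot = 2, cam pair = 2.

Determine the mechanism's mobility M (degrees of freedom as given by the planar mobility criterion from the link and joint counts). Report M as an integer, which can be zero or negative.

link 0 = ground. State L|J1|J2 = 1|0|0
+link1  2|0|0
+link2  3|0|0
C(1,2) f=2→J2  3|0|1
R(0,1) f=1→J1  3|1|1
M = 3(3−1)−2·1−1 = 6−2−1 = 3

M = 3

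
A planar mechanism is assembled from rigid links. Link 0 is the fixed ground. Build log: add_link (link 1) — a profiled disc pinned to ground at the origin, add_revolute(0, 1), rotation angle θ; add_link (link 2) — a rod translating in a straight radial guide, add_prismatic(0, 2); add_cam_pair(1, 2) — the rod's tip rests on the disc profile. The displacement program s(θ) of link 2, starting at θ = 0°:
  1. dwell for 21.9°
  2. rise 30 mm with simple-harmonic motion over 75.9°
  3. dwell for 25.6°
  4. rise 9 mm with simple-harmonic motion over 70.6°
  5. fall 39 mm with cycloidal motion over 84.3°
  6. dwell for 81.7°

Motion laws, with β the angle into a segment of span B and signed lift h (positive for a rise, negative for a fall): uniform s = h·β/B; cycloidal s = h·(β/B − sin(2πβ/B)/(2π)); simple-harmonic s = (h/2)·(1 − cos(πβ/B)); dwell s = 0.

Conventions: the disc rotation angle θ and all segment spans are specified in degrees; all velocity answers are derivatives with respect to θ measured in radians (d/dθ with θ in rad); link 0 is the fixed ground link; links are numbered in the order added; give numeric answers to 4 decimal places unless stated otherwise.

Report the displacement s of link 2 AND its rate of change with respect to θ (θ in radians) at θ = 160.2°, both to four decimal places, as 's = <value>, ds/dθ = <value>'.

seg 1 [0°–21.9°] dwell: s stays 0.0000
seg 2 [21.9°–97.8°] simple-harmonic, h=30: full span → s += 30 → s = 30.0000
seg 3 [97.8°–123.4°] dwell: s stays 30.0000
seg 4 [123.4°–194°] simple-harmonic, h=9: θ=160.2° here. β=36.8, B=70.6. 9/2·(1 − cos(π·0.5212)) = 4.8001 → s = 34.8001
velocity in seg [123.4°–194°] (simple-harmonic), θ in radians: β = 36.8° = 0.6423 rad, B = 70.6° = 1.2322 rad; ds/dθ = (πh/(2B)) sin(πβ/B) = (π·9/(2·1.2322)) sin(π·0.5212) = 11.447540 mm/rad

s = 34.8001, ds/dθ = 11.4475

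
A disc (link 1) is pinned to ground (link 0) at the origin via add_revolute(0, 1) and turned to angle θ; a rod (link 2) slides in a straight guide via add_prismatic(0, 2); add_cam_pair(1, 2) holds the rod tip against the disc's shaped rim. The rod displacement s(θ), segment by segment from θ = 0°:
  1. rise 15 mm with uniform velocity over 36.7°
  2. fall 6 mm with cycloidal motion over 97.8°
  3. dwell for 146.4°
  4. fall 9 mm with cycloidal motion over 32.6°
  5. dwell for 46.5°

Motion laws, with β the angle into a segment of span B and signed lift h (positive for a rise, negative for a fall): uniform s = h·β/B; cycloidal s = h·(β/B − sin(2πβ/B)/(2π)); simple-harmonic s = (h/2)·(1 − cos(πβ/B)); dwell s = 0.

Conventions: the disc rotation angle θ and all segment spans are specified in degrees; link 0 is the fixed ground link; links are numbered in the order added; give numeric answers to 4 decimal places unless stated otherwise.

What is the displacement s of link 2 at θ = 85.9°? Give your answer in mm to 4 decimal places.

segment 1 (0° to 36.7°, uniform, h = 15) is passed completely: s = 0.0000 + (15) = 15.0000
θ = 85.9° falls in segment 2 (36.7° to 134.5°, cycloidal, h = -6): β = 85.9 − 36.7 = 49.2°, B = 97.8°; Δs = -6·(0.5031 − sin(2π·0.5031)/(2π)) = -3.0368; s = 15.0000 − 3.0368 = 11.9632

11.9632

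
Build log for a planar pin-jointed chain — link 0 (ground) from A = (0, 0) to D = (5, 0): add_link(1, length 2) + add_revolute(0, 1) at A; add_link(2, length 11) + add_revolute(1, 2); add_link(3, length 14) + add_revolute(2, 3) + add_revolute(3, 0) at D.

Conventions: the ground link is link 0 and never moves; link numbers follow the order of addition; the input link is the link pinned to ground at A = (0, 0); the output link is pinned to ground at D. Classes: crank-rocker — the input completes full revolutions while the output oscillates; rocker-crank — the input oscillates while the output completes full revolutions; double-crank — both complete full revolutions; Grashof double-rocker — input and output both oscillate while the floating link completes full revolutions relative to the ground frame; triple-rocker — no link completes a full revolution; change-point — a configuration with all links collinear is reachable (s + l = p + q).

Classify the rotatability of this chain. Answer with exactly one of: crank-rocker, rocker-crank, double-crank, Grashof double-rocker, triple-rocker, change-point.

lengths: ground=5, input=2, coupler=11, output=14
sorted: s=2 (shortest), l=14 (longest), p+q=16
s + l = 16 vs p + q = 16
s + l = p + q → change-point (collinear configuration reachable)

change-point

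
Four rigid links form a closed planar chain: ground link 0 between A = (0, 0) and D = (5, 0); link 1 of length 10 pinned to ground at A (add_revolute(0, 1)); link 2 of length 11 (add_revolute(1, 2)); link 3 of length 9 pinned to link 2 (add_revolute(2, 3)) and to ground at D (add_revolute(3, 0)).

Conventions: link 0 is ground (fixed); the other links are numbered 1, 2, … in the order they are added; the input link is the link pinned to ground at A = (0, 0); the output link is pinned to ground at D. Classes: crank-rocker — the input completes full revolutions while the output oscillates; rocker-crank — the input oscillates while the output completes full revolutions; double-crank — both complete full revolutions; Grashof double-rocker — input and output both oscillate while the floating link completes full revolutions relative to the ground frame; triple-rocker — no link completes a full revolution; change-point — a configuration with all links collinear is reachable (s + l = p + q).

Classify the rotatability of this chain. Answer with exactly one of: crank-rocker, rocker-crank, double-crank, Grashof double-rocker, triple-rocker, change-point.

lengths: ground=5, input=10, coupler=11, output=9
sorted: s=5 (shortest), l=11 (longest), p+q=19
s + l = 16 vs p + q = 19
s + l < p + q (Grashof) with shortest = ground link → double-crank

double-crank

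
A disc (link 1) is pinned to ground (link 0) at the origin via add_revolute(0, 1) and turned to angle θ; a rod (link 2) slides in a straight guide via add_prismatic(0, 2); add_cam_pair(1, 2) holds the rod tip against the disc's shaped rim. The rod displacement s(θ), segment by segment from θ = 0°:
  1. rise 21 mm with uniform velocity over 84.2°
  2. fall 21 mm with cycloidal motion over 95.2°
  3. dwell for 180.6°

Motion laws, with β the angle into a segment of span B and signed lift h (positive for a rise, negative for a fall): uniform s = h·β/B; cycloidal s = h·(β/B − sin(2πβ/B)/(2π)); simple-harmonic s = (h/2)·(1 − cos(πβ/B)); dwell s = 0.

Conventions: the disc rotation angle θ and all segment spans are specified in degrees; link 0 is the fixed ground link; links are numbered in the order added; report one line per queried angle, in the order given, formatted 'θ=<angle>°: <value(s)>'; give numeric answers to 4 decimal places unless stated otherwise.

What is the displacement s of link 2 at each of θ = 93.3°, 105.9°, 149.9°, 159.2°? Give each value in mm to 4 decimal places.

segment 1 (0° to 84.2°, uniform, h = 21) is passed completely: s = 0.0000 + (21) = 21.0000
θ = 93.3° falls in segment 2 (84.2° to 179.4°, cycloidal, h = -21): β = 93.3 − 84.2 = 9.1°, B = 95.2°; Δs = -21·(0.0956 − sin(2π·0.0956)/(2π)) = -0.1185; s = 21.0000 − 0.1185 = 20.8815
θ = 105.9° falls in segment 2 (84.2° to 179.4°, cycloidal, h = -21): β = 105.9 − 84.2 = 21.7°, B = 95.2°; Δs = -21·(0.2279 − sin(2π·0.2279)/(2π)) = -1.4766; s = 21.0000 − 1.4766 = 19.5234
θ = 149.9° falls in segment 2 (84.2° to 179.4°, cycloidal, h = -21): β = 149.9 − 84.2 = 65.7°, B = 95.2°; Δs = -21·(0.6901 − sin(2π·0.6901)/(2π)) = -17.6012; s = 21.0000 − 17.6012 = 3.3988
θ = 159.2° falls in segment 2 (84.2° to 179.4°, cycloidal, h = -21): β = 159.2 − 84.2 = 75°, B = 95.2°; Δs = -21·(0.7878 − sin(2π·0.7878)/(2π)) = -19.7925; s = 21.0000 − 19.7925 = 1.2075

θ=93.3°: 20.8815
θ=105.9°: 19.5234
θ=149.9°: 3.3988
θ=159.2°: 1.2075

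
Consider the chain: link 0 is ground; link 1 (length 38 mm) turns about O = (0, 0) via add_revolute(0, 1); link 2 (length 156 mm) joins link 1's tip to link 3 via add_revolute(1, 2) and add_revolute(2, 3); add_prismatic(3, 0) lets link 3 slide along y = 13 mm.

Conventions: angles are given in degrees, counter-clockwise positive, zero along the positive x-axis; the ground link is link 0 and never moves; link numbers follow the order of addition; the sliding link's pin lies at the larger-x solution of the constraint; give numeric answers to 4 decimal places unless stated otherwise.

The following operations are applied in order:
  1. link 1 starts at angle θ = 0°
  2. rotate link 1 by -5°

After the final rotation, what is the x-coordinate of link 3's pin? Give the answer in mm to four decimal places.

geometry: r = 38 mm, L = 156 mm, e = 13 mm; θ starts at 0°
rotate link 1 by -5°: θ ← 0° -5° = -5°
crank pin P = (r cos θ, r sin θ) = (37.855399, -3.311918)
h = r sin θ − e = -3.311918 − 13 = -16.311918
x = r cos θ + √(L² − h²) = 37.855399 + 155.144840 = 193.000238

193.0002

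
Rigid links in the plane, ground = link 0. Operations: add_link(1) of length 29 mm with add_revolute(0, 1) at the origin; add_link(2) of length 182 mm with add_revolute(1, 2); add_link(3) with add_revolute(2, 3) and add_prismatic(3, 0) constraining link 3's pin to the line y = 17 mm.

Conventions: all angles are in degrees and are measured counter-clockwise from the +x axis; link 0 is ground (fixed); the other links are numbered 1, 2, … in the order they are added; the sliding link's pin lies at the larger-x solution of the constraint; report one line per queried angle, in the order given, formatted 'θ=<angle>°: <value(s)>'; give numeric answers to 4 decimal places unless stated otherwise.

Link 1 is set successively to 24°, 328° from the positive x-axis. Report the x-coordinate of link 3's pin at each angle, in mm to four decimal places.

geometry: r = 29 mm, L = 182 mm, e = 17 mm
θ=24°: crank pin P = (r cos θ, r sin θ) = (26.492818, 11.795363)
θ=24°: h = r sin θ − e = 11.795363 − 17 = -5.204637
θ=24°: x = r cos θ + √(L² − h²) = 26.492818 + 181.925567 = 208.418385
θ=328°: crank pin P = (r cos θ, r sin θ) = (24.593395, -15.367659)
θ=328°: h = r sin θ − e = -15.367659 − 17 = -32.367659
θ=328°: x = r cos θ + √(L² − h²) = 24.593395 + 179.098673 = 203.692068

θ=24°: 208.4184
θ=328°: 203.6921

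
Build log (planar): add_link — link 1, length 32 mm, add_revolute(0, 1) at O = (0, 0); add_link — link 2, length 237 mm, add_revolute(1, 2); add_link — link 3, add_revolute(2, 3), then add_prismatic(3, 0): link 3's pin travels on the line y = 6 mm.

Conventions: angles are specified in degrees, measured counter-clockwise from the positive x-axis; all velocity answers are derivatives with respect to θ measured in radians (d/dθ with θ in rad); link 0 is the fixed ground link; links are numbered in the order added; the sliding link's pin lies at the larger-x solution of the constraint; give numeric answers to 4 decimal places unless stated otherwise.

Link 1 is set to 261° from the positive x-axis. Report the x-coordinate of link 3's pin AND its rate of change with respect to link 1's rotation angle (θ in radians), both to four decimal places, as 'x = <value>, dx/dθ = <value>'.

geometry: r = 32 mm, L = 237 mm, e = 6 mm
crank pin P = (r cos θ, r sin θ) = (-5.005903, -31.606027)
h = r sin θ − e = -31.606027 − 6 = -37.606027
x = r cos θ + √(L² − h²) = -5.005903 + 233.997408 = 228.991505
dx/dθ = −r sin θ − h·r cos θ/√(L² − h²) (θ in radians; h = -37.606027) = 30.801522

x = 228.9915, dx/dθ = 30.8015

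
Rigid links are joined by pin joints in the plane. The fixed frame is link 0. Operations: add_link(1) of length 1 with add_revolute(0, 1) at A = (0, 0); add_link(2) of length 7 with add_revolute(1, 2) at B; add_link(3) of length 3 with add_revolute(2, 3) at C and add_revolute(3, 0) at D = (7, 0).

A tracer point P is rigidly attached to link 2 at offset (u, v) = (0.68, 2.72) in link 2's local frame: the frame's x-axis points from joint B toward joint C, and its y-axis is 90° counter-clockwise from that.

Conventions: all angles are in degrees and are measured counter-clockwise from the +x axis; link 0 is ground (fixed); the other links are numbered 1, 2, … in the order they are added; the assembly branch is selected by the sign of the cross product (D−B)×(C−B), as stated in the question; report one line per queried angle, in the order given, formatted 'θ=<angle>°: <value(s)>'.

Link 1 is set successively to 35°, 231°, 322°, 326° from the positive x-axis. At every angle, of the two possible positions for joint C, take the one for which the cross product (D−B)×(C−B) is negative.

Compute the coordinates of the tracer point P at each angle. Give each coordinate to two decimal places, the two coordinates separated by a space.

A=(0,0), D=(7.00,0)
θ=35°: B = A + 1.00·(cos35°, sin35°) = (0.8192, 0.5736)
θ=35°: |BD| = 6.2074
θ=35°: circle(B,7.00) ∩ circle(D,3.00): a=6.3257, h=2.9977
θ=35°:   candidates: C₊=(7.3947,2.9739) cross=18.608; C₋=(6.8408,-2.9958) cross=-18.608
θ=35°:   branch - wants cross < 0 → take C=(6.8408,-2.9958) (cross=-18.608)
θ=35°: ex = (C−B)/|BC| = (0.8602,-0.5099); ey = (0.5099,0.8602)
θ=35°: P = B + 0.68·ex + 2.72·ey = (2.7911,2.5667)
θ=231°: B = A + 1.00·(cos231°, sin231°) = (-0.6293, -0.7771)
θ=231°: |BD| = 7.6688
θ=231°: circle(B,7.00) ∩ circle(D,3.00): a=6.4424, h=2.7379
θ=231°:   candidates: C₊=(5.5024,2.5995) cross=20.996; C₋=(6.0573,-2.8480) cross=-20.996
θ=231°:   branch - wants cross < 0 → take C=(6.0573,-2.8480) (cross=-20.996)
θ=231°: ex = (C−B)/|BC| = (0.9552,-0.2958); ey = (0.2958,0.9552)
θ=231°: P = B + 0.68·ex + 2.72·ey = (0.8249,1.6199)
θ=322°: B = A + 1.00·(cos322°, sin322°) = (0.7880, -0.6157)
θ=322°: |BD| = 6.2424
θ=322°: circle(B,7.00) ∩ circle(D,3.00): a=6.3251, h=2.9989
θ=322°:   candidates: C₊=(6.7865,2.9924) cross=18.720; C₋=(7.3780,-2.9761) cross=-18.720
θ=322°:   branch - wants cross < 0 → take C=(7.3780,-2.9761) (cross=-18.720)
θ=322°: ex = (C−B)/|BC| = (0.9414,-0.3372); ey = (0.3372,0.9414)
θ=322°: P = B + 0.68·ex + 2.72·ey = (2.3454,1.7157)
θ=326°: B = A + 1.00·(cos326°, sin326°) = (0.8290, -0.5592)
θ=326°: |BD| = 6.1962
θ=326°: circle(B,7.00) ∩ circle(D,3.00): a=6.3259, h=2.9972
θ=326°:   candidates: C₊=(6.8586,2.9967) cross=18.571; C₋=(7.3996,-2.9733) cross=-18.571
θ=326°:   branch - wants cross < 0 → take C=(7.3996,-2.9733) (cross=-18.571)
θ=326°: ex = (C−B)/|BC| = (0.9387,-0.3449); ey = (0.3449,0.9387)
θ=326°: P = B + 0.68·ex + 2.72·ey = (2.4054,1.7594)

θ=35°: 2.79 2.57
θ=231°: 0.82 1.62
θ=322°: 2.35 1.72
θ=326°: 2.41 1.76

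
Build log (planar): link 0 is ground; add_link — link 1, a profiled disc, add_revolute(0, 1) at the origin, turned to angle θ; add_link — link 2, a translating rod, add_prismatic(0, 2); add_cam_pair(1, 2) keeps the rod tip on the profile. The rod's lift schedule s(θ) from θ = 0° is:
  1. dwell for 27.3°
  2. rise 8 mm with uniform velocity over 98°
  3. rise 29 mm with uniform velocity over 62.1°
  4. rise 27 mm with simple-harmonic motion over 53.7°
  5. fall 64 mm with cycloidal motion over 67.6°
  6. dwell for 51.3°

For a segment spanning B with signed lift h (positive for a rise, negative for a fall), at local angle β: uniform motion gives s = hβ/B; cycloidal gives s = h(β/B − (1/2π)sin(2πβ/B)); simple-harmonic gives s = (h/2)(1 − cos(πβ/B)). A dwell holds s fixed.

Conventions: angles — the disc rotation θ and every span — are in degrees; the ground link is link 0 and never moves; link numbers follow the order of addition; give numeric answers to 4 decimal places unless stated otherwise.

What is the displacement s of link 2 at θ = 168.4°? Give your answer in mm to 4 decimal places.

seg 1 [0°–27.3°] dwell: s stays 0.0000
seg 2 [27.3°–125.3°] uniform, h=8: full span → s += 8 → s = 8.0000
seg 3 [125.3°–187.4°] uniform, h=29: θ=168.4° here. β=43.1, B=62.1. 29·43.1/62.1 = 20.1272 → s = 28.1272

28.1272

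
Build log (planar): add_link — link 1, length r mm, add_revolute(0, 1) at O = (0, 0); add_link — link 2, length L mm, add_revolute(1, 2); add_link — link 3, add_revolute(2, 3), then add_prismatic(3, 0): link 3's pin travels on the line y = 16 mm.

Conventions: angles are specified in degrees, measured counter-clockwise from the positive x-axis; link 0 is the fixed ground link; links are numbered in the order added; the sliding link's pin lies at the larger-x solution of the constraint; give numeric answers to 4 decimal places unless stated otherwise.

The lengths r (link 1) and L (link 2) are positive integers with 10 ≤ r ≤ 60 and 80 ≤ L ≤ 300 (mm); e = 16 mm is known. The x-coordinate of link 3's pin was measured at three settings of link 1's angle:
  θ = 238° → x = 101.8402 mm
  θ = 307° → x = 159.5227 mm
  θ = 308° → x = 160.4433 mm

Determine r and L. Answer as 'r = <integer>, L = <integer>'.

constraint per measurement: (x − r cos θ)² + (r sin θ − e)² = L²
subtracting the θ₁ and θ₂ equations cancels the r² and L² terms:
r = (x₁² − x₂²) / (2[(x₁cos θ₁ + e sin θ₁) − (x₂cos θ₂ + e sin θ₂)]) = 49.9999 → r = 50
L² = (x₁ − r cos θ₁)² + (r sin θ₁ − e)² = 19881.0117 → L = 141.0000 → L = 141
check at θ₃=308°: x = 160.4433 (printed 160.4433) ✓

r = 50, L = 141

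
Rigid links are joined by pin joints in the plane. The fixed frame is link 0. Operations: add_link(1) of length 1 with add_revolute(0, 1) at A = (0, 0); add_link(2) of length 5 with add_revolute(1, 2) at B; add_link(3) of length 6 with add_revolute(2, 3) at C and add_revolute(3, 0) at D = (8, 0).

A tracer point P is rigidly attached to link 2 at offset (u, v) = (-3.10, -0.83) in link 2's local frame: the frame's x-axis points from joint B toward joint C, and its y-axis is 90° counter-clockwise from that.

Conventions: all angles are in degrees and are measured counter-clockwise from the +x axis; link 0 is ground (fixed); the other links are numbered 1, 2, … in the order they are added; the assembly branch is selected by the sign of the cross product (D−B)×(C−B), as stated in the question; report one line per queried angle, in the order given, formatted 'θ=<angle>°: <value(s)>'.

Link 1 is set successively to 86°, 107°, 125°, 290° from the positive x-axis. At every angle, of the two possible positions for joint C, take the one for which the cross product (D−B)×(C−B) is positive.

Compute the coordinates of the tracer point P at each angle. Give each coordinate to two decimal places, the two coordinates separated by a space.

A=(0,0), D=(8.00,0)
θ=86°: B = A + 1.00·(cos86°, sin86°) = (0.0698, 0.9976)
θ=86°: |BD| = 7.9927
θ=86°: circle(B,5.00) ∩ circle(D,6.00): a=3.3082, h=3.7491
θ=86°:   candidates: C₊=(3.8201,4.3044) cross=29.965; C₋=(2.8842,-3.1351) cross=-29.965
θ=86°:   branch + wants cross > 0 → take C=(3.8201,4.3044) (cross=29.965)
θ=86°: ex = (C−B)/|BC| = (0.7501,0.6614); ey = (-0.6614,0.7501)
θ=86°: P = B + -3.10·ex + -0.83·ey = (-1.7065,-1.6752)
θ=107°: B = A + 1.00·(cos107°, sin107°) = (-0.2924, 0.9563)
θ=107°: |BD| = 8.3473
θ=107°: circle(B,5.00) ∩ circle(D,6.00): a=3.5148, h=3.5562
θ=107°:   candidates: C₊=(3.6067,4.0864) cross=29.685; C₋=(2.7918,-2.9791) cross=-29.685
θ=107°:   branch + wants cross > 0 → take C=(3.6067,4.0864) (cross=29.685)
θ=107°: ex = (C−B)/|BC| = (0.7798,0.6260); ey = (-0.6260,0.7798)
θ=107°: P = B + -3.10·ex + -0.83·ey = (-2.1902,-1.6316)
θ=125°: B = A + 1.00·(cos125°, sin125°) = (-0.5736, 0.8192)
θ=125°: |BD| = 8.6126
θ=125°: circle(B,5.00) ∩ circle(D,6.00): a=3.6677, h=3.3982
θ=125°:   candidates: C₊=(3.4007,3.8531) cross=29.268; C₋=(2.7543,-2.9125) cross=-29.268
θ=125°:   branch + wants cross > 0 → take C=(3.4007,3.8531) (cross=29.268)
θ=125°: ex = (C−B)/|BC| = (0.7949,0.6068); ey = (-0.6068,0.7949)
θ=125°: P = B + -3.10·ex + -0.83·ey = (-2.5340,-1.7216)
θ=290°: B = A + 1.00·(cos290°, sin290°) = (0.3420, -0.9397)
θ=290°: |BD| = 7.7154
θ=290°: circle(B,5.00) ∩ circle(D,6.00): a=3.1449, h=3.8871
θ=290°:   candidates: C₊=(2.9900,3.3015) cross=29.991; C₋=(3.9369,-4.4149) cross=-29.991
θ=290°:   branch + wants cross > 0 → take C=(2.9900,3.3015) (cross=29.991)
θ=290°: ex = (C−B)/|BC| = (0.5296,0.8482); ey = (-0.8482,0.5296)
θ=290°: P = B + -3.10·ex + -0.83·ey = (-0.5957,-4.0088)

θ=86°: -1.71 -1.68
θ=107°: -2.19 -1.63
θ=125°: -2.53 -1.72
θ=290°: -0.60 -4.01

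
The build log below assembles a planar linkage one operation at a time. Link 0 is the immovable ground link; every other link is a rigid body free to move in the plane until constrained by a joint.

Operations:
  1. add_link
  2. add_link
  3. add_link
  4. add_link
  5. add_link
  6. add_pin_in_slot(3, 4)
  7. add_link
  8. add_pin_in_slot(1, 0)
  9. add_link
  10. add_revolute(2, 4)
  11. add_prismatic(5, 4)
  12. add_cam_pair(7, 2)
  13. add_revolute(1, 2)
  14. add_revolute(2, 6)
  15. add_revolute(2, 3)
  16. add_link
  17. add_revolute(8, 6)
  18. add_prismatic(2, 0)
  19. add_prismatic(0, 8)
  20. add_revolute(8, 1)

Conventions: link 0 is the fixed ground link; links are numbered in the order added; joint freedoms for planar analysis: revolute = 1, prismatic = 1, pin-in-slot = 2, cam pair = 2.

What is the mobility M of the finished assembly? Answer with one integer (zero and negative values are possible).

link 0 = ground. State L|J1|J2 = 1|0|0
+link1  2|0|0
+link2  3|0|0
+link3  4|0|0
+link4  5|0|0
+link5  6|0|0
PS(3,4) f=2→J2  6|0|1
+link6  7|0|1
PS(1,0) f=2→J2  7|0|2
+link7  8|0|2
R(2,4) f=1→J1  8|1|2
P(5,4) f=1→J1  8|2|2
C(7,2) f=2→J2  8|2|3
R(1,2) f=1→J1  8|3|3
R(2,6) f=1→J1  8|4|3
R(2,3) f=1→J1  8|5|3
+link8  9|5|3
R(8,6) f=1→J1  9|6|3
P(2,0) f=1→J1  9|7|3
P(0,8) f=1→J1  9|8|3
R(8,1) f=1→J1  9|9|3
M = 3(9−1)−2·9−3 = 24−18−3 = 3

M = 3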